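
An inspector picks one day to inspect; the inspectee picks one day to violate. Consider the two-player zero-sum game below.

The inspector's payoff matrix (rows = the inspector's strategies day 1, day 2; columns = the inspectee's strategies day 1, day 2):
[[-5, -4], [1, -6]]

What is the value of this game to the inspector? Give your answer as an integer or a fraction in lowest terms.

Row minima are -5 and -6, so the inspector's maximin is -5; column maxima are 1 and -4, so the inspectee's minimax is -4. These differ, so the equilibrium is in mixed strategies.
Let the inspector play day 1 with probability p. The inspectee is indifferent when −5p + (1−p) = −4p − 6(1−p), giving p = 7/8.
Let the inspectee play day 1 with probability q. The inspector is indifferent when −5q − 4(1−q) = q − 6(1−q), giving q = 1/4.
The value is -5·(1/4) + (-4)·(3/4) = -17/4.

-17/4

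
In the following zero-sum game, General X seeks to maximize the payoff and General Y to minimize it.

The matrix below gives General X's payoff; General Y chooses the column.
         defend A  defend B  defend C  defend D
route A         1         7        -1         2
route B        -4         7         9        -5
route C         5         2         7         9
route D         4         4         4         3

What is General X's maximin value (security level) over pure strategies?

The worst-case payoff for each row is route A: -1, route B: -5, route C: 2, route D: 3.
The best of these is 3.

3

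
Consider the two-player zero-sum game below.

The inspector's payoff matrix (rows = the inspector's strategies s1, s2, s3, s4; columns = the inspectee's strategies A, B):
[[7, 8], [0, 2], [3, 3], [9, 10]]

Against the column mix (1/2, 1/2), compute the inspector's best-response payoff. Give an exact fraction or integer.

s1: (7)·(1/2) + (8)·(1/2) = 15/2.
s2: (0)·(1/2) + (2)·(1/2) = 1.
s3: (3)·(1/2) + (3)·(1/2) = 3.
s4: (9)·(1/2) + (10)·(1/2) = 19/2.
The best pure response is s4 with expected payoff 19/2.

19/2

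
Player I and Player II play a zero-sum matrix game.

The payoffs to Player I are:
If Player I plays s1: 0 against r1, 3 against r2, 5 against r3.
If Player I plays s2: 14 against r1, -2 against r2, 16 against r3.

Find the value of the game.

42/19

Column r3 is strictly dominated by r1 for Player II (it gives Player I more in every row).
The remaining 2×2 game on (s1, s2) × (r1, r2) has no saddle point. Let Player I play s1 with probability p; indifference gives 14(1−p) = 3p − 2(1−p), so p = 16/19.
Similarly Player II's optimal q on r1 is 5/19, and the value is 0·(5/19) + (3)·(14/19) = 42/19.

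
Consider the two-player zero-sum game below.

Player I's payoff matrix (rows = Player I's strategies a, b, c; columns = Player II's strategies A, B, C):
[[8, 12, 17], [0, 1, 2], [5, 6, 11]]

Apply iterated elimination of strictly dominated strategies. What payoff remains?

8

Column B is strictly dominated by A for Player II (8<12, 0<1, 5<6); eliminate B.
Row c is strictly dominated by row a (8>5, 17>11); eliminate c.
Row b is strictly dominated by row a (8>0, 17>2); eliminate b.
Column C is strictly dominated by A for Player II (8<17); eliminate C.
Only (a, A) remains, with payoff 8.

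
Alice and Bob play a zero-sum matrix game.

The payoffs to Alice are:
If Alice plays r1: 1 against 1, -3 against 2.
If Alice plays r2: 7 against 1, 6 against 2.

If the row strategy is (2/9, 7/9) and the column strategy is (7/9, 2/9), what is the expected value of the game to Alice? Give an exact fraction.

143/27

Against (7/9, 2/9), each row's expected payoff is r1: 1/9; r2: 61/9.
Taking the (2/9, 7/9)-weighted average: (2/9)·(1/9) + (7/9)·(61/9) = 143/27.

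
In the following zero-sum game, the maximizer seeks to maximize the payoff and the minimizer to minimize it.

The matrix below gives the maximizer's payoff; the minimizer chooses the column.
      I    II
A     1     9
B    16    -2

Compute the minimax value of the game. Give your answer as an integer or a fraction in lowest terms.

73/13

Row minima are 1 and -2, so the maximizer's maximin is 1; column maxima are 16 and 9, so the minimizer's minimax is 9. These differ, so the equilibrium is in mixed strategies.
Let the maximizer play A with probability p. The minimizer is indifferent when p + 16(1−p) = 9p − 2(1−p), giving p = 9/13.
Let the minimizer play I with probability q. The maximizer is indifferent when q + 9(1−q) = 16q − 2(1−q), giving q = 11/26.
The value is 1·(11/26) + (9)·(15/26) = 73/13.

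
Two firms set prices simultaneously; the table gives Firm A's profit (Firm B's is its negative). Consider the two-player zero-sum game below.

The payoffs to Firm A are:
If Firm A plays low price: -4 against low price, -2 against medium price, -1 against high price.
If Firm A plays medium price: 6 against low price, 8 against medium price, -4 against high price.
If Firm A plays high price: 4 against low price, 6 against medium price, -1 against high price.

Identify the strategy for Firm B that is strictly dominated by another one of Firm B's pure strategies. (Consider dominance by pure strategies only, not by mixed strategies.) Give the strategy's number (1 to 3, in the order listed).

2

Firm B prefers columns that give Firm A less. Compare medium price with low price: -4 < -2, 6 < 8, 4 < 6.
So low price strictly dominates medium price for Firm B; medium price is strictly dominated.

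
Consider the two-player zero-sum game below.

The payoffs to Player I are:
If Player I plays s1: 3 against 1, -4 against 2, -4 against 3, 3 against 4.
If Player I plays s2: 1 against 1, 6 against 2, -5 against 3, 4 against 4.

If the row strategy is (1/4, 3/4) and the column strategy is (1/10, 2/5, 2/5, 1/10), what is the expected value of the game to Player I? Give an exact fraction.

1/40

Against (1/10, 2/5, 2/5, 1/10), each row's expected payoff is s1: -13/5; s2: 9/10.
Taking the (1/4, 3/4)-weighted average: (1/4)·(-13/5) + (3/4)·(9/10) = 1/40.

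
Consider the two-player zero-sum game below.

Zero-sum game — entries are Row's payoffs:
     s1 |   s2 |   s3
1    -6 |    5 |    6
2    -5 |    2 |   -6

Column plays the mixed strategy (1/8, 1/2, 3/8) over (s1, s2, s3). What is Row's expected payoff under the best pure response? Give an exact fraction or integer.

1: (-6)·(1/8) + (5)·(1/2) + (6)·(3/8) = 4.
2: (-5)·(1/8) + (2)·(1/2) + (-6)·(3/8) = -15/8.
The best pure response is 1 with expected payoff 4.

4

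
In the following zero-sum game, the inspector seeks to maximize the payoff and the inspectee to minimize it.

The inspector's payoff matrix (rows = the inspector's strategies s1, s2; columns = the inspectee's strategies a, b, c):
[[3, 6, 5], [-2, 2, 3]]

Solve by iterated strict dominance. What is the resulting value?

Column c is strictly dominated by a for the inspectee (3<5, -2<3); eliminate c.
Row s2 is strictly dominated by row s1 (3>-2, 6>2); eliminate s2.
Column b is strictly dominated by a for the inspectee (3<6); eliminate b.
Only (s1, a) remains, with payoff 3.

3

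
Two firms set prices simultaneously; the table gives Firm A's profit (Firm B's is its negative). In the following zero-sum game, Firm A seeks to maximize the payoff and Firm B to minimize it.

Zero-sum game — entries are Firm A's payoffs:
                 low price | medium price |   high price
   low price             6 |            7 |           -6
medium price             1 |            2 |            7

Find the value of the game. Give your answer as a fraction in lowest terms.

Column medium price is strictly dominated by low price for Firm B (it gives Firm A more in every row).
The remaining 2×2 game on (low price, medium price) × (low price, high price) has no saddle point. Let Firm A play low price with probability p; indifference gives 6p + (1−p) = −6p + 7(1−p), so p = 1/3.
Similarly Firm B's optimal q on low price is 13/18, and the value is 6·(13/18) + (-6)·(5/18) = 8/3.

8/3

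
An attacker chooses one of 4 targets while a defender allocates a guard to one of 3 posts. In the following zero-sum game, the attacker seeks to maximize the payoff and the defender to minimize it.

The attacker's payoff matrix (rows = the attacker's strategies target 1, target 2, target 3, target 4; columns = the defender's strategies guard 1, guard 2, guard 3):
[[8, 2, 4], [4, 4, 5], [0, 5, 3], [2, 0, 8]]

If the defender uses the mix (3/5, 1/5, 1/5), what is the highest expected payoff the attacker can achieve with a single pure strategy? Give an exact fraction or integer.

6

target 1: (8)·(3/5) + (2)·(1/5) + (4)·(1/5) = 6.
target 2: (4)·(3/5) + (4)·(1/5) + (5)·(1/5) = 21/5.
target 3: (0)·(3/5) + (5)·(1/5) + (3)·(1/5) = 8/5.
target 4: (2)·(3/5) + (0)·(1/5) + (8)·(1/5) = 14/5.
The best pure response is target 1 with expected payoff 6.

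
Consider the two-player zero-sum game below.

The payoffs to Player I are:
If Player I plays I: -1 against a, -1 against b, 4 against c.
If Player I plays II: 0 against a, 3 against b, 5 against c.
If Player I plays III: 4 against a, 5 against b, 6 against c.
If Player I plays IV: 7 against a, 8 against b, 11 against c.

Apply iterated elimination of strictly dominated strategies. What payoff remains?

Column c is strictly dominated by a for Player II (-1<4, 0<5, 4<6, 7<11); eliminate c.
Row I is strictly dominated by row II (0>-1, 3>-1); eliminate I.
Column b is strictly dominated by a for Player II (0<3, 4<5, 7<8); eliminate b.
Row II is strictly dominated by row III (4>0); eliminate II.
Row III is strictly dominated by row IV (7>4); eliminate III.
Only (IV, a) remains, with payoff 7.

7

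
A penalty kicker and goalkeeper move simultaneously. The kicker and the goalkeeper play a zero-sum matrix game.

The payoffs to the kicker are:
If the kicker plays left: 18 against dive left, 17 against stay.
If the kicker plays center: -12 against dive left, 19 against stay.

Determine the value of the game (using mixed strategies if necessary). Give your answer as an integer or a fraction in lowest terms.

273/16

Row minima are 17 and -12, so the kicker's maximin is 17; column maxima are 18 and 19, so the goalkeeper's minimax is 18. These differ, so the equilibrium is in mixed strategies.
Let the kicker play left with probability p. The goalkeeper is indifferent when 18p − 12(1−p) = 17p + 19(1−p), giving p = 31/32.
Let the goalkeeper play dive left with probability q. The kicker is indifferent when 18q + 17(1−q) = −12q + 19(1−q), giving q = 1/16.
The value is 18·(1/16) + (17)·(15/16) = 273/16.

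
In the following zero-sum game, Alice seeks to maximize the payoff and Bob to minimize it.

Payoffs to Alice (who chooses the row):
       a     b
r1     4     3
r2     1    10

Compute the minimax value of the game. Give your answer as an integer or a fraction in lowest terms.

37/10

Row minima are 3 and 1, so Alice's maximin is 3; column maxima are 4 and 10, so Bob's minimax is 4. These differ, so the equilibrium is in mixed strategies.
Let Alice play r1 with probability p. Bob is indifferent when 4p + (1−p) = 3p + 10(1−p), giving p = 9/10.
Let Bob play a with probability q. Alice is indifferent when 4q + 3(1−q) = q + 10(1−q), giving q = 7/10.
The value is 4·(7/10) + (3)·(3/10) = 37/10.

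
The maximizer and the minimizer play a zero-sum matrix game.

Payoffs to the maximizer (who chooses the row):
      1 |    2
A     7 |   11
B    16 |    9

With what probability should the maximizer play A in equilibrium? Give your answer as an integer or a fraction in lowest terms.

Row minima are 7 and 9, so the maximizer's maximin is 9; column maxima are 16 and 11, so the minimizer's minimax is 11. These differ, so the equilibrium is in mixed strategies.
Let the maximizer play A with probability p. The minimizer is indifferent when 7p + 16(1−p) = 11p + 9(1−p), giving p = 7/11.

7/11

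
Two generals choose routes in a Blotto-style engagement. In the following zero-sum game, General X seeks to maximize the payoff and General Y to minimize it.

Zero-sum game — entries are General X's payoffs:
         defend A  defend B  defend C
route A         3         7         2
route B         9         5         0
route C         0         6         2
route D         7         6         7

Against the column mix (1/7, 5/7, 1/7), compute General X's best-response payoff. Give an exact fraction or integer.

44/7

route A: (3)·(1/7) + (7)·(5/7) + (2)·(1/7) = 40/7.
route B: (9)·(1/7) + (5)·(5/7) + (0)·(1/7) = 34/7.
route C: (0)·(1/7) + (6)·(5/7) + (2)·(1/7) = 32/7.
route D: (7)·(1/7) + (6)·(5/7) + (7)·(1/7) = 44/7.
The best pure response is route D with expected payoff 44/7.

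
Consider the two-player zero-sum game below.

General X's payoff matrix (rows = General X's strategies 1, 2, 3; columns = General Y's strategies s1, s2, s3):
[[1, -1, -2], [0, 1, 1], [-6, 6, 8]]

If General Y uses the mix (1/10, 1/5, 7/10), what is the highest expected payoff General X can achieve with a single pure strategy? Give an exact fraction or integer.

1: (1)·(1/10) + (-1)·(1/5) + (-2)·(7/10) = -3/2.
2: (0)·(1/10) + (1)·(1/5) + (1)·(7/10) = 9/10.
3: (-6)·(1/10) + (6)·(1/5) + (8)·(7/10) = 31/5.
The best pure response is 3 with expected payoff 31/5.

31/5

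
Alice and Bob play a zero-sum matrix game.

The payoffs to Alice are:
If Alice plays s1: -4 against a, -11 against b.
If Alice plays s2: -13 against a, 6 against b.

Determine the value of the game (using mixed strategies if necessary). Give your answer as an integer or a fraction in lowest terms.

-167/26

Row minima are -11 and -13, so Alice's maximin is -11; column maxima are -4 and 6, so Bob's minimax is -4. These differ, so the equilibrium is in mixed strategies.
Let Alice play s1 with probability p. Bob is indifferent when −4p − 13(1−p) = −11p + 6(1−p), giving p = 19/26.
Let Bob play a with probability q. Alice is indifferent when −4q − 11(1−q) = −13q + 6(1−q), giving q = 17/26.
The value is -4·(17/26) + (-11)·(9/26) = -167/26.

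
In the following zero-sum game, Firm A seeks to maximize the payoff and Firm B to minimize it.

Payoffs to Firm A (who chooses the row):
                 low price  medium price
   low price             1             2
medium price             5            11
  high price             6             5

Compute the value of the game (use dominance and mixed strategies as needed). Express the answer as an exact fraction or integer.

Row low price is strictly dominated by row high price, so Firm A never plays it.
The remaining 2×2 game on (medium price, high price) × (low price, medium price) has no saddle point. Let Firm A play medium price with probability p; indifference gives 5p + 6(1−p) = 11p + 5(1−p), so p = 1/7.
Similarly Firm B's optimal q on low price is 6/7, and the value is 5·(6/7) + (11)·(1/7) = 41/7.

41/7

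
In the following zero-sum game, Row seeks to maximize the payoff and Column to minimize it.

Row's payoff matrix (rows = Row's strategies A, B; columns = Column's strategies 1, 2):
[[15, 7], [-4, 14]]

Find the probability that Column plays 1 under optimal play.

7/26

Row minima are 7 and -4, so Row's maximin is 7; column maxima are 15 and 14, so Column's minimax is 14. These differ, so the equilibrium is in mixed strategies.
Let Column play 1 with probability q. Row is indifferent when 15q + 7(1−q) = −4q + 14(1−q), giving q = 7/26.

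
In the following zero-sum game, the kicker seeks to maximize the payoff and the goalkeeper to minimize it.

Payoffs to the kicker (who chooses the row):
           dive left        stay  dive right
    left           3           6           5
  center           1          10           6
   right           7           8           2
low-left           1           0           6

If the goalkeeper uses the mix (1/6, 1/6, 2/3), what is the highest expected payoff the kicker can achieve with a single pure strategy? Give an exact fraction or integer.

35/6

left: (3)·(1/6) + (6)·(1/6) + (5)·(2/3) = 29/6.
center: (1)·(1/6) + (10)·(1/6) + (6)·(2/3) = 35/6.
right: (7)·(1/6) + (8)·(1/6) + (2)·(2/3) = 23/6.
low-left: (1)·(1/6) + (0)·(1/6) + (6)·(2/3) = 25/6.
The best pure response is center with expected payoff 35/6.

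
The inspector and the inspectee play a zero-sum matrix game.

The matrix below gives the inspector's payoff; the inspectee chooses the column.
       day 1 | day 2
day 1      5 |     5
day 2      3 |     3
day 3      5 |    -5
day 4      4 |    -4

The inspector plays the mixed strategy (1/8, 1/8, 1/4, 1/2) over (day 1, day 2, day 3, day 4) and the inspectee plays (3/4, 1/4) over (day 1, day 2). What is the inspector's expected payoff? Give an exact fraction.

21/8

Against (3/4, 1/4), each row's expected payoff is day 1: 5; day 2: 3; day 3: 5/2; day 4: 2.
Taking the (1/8, 1/8, 1/4, 1/2)-weighted average: (1/8)·(5) + (1/8)·(3) + (1/4)·(5/2) + (1/2)·(2) = 21/8.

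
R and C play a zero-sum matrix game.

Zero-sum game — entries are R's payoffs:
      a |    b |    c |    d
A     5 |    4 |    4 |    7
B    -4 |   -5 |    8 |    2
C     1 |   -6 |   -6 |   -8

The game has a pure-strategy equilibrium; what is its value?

4

Row minima: 4, -5, -8 → R's maximin is 4.
Column maxima: 5, 4, 8, 7 → C's minimax is 4.
They coincide at (A, b), so the value is 4.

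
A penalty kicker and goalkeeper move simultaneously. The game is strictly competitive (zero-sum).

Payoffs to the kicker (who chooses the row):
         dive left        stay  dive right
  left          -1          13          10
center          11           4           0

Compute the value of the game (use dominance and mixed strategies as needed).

5

Column stay is strictly dominated by dive right for the goalkeeper (it gives the kicker more in every row).
The remaining 2×2 game on (left, center) × (dive left, dive right) has no saddle point. Let the kicker play left with probability p; indifference gives −p + 11(1−p) = 10p, so p = 1/2.
Similarly the goalkeeper's optimal q on dive left is 5/11, and the value is -1·(5/11) + (10)·(6/11) = 5.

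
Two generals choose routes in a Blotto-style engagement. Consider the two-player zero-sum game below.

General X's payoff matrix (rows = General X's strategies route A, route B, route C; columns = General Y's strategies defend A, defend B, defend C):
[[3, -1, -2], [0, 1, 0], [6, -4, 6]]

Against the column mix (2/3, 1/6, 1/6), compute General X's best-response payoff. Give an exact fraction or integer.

route A: (3)·(2/3) + (-1)·(1/6) + (-2)·(1/6) = 3/2.
route B: (0)·(2/3) + (1)·(1/6) + (0)·(1/6) = 1/6.
route C: (6)·(2/3) + (-4)·(1/6) + (6)·(1/6) = 13/3.
The best pure response is route C with expected payoff 13/3.

13/3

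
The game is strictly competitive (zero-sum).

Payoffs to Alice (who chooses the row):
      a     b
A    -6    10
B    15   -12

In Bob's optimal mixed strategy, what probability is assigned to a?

Row minima are -6 and -12, so Alice's maximin is -6; column maxima are 15 and 10, so Bob's minimax is 10. These differ, so the equilibrium is in mixed strategies.
Let Bob play a with probability q. Alice is indifferent when −6q + 10(1−q) = 15q − 12(1−q), giving q = 22/43.

22/43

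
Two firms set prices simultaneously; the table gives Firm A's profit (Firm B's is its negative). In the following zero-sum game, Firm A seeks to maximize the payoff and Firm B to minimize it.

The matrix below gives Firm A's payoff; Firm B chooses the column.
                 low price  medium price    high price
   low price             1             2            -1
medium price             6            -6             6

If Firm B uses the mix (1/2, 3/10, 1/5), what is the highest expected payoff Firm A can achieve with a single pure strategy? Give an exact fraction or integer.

12/5

low price: (1)·(1/2) + (2)·(3/10) + (-1)·(1/5) = 9/10.
medium price: (6)·(1/2) + (-6)·(3/10) + (6)·(1/5) = 12/5.
The best pure response is medium price with expected payoff 12/5.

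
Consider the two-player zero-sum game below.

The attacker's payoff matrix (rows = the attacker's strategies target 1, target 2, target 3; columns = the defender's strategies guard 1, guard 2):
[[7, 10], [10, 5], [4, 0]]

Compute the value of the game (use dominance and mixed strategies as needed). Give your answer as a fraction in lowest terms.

65/8

Row target 3 is strictly dominated by row target 2, so the attacker never plays it.
The remaining 2×2 game on (target 1, target 2) × (guard 1, guard 2) has no saddle point. Let the attacker play target 1 with probability p; indifference gives 7p + 10(1−p) = 10p + 5(1−p), so p = 5/8.
Similarly the defender's optimal q on guard 1 is 5/8, and the value is 7·(5/8) + (10)·(3/8) = 65/8.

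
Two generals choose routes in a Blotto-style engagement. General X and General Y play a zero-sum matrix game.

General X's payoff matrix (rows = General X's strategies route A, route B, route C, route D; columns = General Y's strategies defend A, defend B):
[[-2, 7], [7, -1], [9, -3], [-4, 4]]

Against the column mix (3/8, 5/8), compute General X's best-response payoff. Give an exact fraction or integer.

29/8

route A: (-2)·(3/8) + (7)·(5/8) = 29/8.
route B: (7)·(3/8) + (-1)·(5/8) = 2.
route C: (9)·(3/8) + (-3)·(5/8) = 3/2.
route D: (-4)·(3/8) + (4)·(5/8) = 1.
The best pure response is route A with expected payoff 29/8.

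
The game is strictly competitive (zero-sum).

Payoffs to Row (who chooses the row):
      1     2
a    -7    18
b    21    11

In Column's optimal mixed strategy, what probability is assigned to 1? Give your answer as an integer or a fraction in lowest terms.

Row minima are -7 and 11, so Row's maximin is 11; column maxima are 21 and 18, so Column's minimax is 18. These differ, so the equilibrium is in mixed strategies.
Let Column play 1 with probability q. Row is indifferent when −7q + 18(1−q) = 21q + 11(1−q), giving q = 1/5.

1/5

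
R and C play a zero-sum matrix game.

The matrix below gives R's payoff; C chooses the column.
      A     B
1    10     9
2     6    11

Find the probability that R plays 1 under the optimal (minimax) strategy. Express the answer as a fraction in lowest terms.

Row minima are 9 and 6, so R's maximin is 9; column maxima are 10 and 11, so C's minimax is 10. These differ, so the equilibrium is in mixed strategies.
Let R play 1 with probability p. C is indifferent when 10p + 6(1−p) = 9p + 11(1−p), giving p = 5/6.

5/6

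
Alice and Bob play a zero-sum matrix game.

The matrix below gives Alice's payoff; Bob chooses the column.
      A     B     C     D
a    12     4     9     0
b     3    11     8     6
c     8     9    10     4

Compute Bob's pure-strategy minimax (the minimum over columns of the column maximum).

The worst case (largest entry) in each column is A: 12, B: 11, C: 10, D: 6.
The best (smallest) of these is 6.

6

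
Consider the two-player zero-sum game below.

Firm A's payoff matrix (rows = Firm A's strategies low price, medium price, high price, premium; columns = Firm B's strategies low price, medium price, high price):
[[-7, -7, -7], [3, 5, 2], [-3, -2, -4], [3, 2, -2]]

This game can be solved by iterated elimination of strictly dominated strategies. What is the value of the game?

2

Row low price is strictly dominated by row medium price (3>-7, 5>-7, 2>-7); eliminate low price.
Row high price is strictly dominated by row medium price (3>-3, 5>-2, 2>-4); eliminate high price.
Column low price is strictly dominated by high price for Firm B (2<3, -2<3); eliminate low price.
Row premium is strictly dominated by row medium price (5>2, 2>-2); eliminate premium.
Column medium price is strictly dominated by high price for Firm B (2<5); eliminate medium price.
Only (medium price, high price) remains, with payoff 2.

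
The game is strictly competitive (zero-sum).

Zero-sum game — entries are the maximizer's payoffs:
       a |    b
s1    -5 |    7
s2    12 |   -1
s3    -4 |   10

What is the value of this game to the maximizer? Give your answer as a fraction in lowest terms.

Row s1 is strictly dominated by row s3, so the maximizer never plays it.
The remaining 2×2 game on (s2, s3) × (a, b) has no saddle point. Let the maximizer play s2 with probability p; indifference gives 12p − 4(1−p) = −p + 10(1−p), so p = 14/27.
Similarly the minimizer's optimal q on a is 11/27, and the value is 12·(11/27) + (-1)·(16/27) = 116/27.

116/27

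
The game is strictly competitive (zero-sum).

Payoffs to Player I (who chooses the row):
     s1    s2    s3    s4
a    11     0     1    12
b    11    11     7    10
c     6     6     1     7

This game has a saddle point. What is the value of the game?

7

Row minima: 0, 7, 1 → Player I's maximin is 7.
Column maxima: 11, 11, 7, 12 → Player II's minimax is 7.
They coincide at (b, s3), so the value is 7.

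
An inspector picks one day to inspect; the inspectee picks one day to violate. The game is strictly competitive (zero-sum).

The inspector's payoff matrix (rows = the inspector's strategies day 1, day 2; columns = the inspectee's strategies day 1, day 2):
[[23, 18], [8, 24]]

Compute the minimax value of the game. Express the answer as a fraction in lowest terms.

136/7

Row minima are 18 and 8, so the inspector's maximin is 18; column maxima are 23 and 24, so the inspectee's minimax is 23. These differ, so the equilibrium is in mixed strategies.
Let the inspector play day 1 with probability p. The inspectee is indifferent when 23p + 8(1−p) = 18p + 24(1−p), giving p = 16/21.
Let the inspectee play day 1 with probability q. The inspector is indifferent when 23q + 18(1−q) = 8q + 24(1−q), giving q = 2/7.
The value is 23·(2/7) + (18)·(5/7) = 136/7.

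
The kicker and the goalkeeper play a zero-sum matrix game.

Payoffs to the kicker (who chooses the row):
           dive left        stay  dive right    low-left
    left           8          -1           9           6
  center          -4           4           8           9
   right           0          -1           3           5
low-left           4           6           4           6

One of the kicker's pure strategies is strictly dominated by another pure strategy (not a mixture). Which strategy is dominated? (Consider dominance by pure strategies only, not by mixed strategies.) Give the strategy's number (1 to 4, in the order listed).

Compare right with low-left: 4 > 0, 6 > -1, 4 > 3, 6 > 5.
So low-left strictly dominates right for the kicker; right is strictly dominated.

3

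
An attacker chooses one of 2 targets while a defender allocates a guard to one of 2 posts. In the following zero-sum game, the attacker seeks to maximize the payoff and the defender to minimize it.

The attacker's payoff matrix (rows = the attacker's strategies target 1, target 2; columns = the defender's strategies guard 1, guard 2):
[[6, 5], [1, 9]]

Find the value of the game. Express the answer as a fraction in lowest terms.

Row minima are 5 and 1, so the attacker's maximin is 5; column maxima are 6 and 9, so the defender's minimax is 6. These differ, so the equilibrium is in mixed strategies.
Let the attacker play target 1 with probability p. The defender is indifferent when 6p + (1−p) = 5p + 9(1−p), giving p = 8/9.
Let the defender play guard 1 with probability q. The attacker is indifferent when 6q + 5(1−q) = q + 9(1−q), giving q = 4/9.
The value is 6·(4/9) + (5)·(5/9) = 49/9.

49/9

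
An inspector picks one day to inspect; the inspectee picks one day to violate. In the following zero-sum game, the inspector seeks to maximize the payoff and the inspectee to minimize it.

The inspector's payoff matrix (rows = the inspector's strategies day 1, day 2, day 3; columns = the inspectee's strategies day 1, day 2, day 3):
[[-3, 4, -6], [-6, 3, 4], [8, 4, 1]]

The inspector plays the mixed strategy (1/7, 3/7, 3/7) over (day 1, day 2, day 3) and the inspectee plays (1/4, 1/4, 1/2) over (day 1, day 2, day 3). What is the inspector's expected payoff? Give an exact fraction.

Against (1/4, 1/4, 1/2), each row's expected payoff is day 1: -11/4; day 2: 5/4; day 3: 7/2.
Taking the (1/7, 3/7, 3/7)-weighted average: (1/7)·(-11/4) + (3/7)·(5/4) + (3/7)·(7/2) = 23/14.

23/14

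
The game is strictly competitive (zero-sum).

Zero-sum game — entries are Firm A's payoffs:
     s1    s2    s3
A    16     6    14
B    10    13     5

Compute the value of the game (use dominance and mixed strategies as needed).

19/2

Column s1 is strictly dominated by s3 for Firm B (it gives Firm A more in every row).
The remaining 2×2 game on (A, B) × (s2, s3) has no saddle point. Let Firm A play A with probability p; indifference gives 6p + 13(1−p) = 14p + 5(1−p), so p = 1/2.
Similarly Firm B's optimal q on s2 is 9/16, and the value is 6·(9/16) + (14)·(7/16) = 19/2.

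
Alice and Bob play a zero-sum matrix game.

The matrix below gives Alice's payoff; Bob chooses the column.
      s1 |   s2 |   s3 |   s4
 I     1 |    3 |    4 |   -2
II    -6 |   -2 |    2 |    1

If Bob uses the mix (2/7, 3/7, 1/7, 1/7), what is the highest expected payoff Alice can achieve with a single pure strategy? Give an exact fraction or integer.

I: (1)·(2/7) + (3)·(3/7) + (4)·(1/7) + (-2)·(1/7) = 13/7.
II: (-6)·(2/7) + (-2)·(3/7) + (2)·(1/7) + (1)·(1/7) = -15/7.
The best pure response is I with expected payoff 13/7.

13/7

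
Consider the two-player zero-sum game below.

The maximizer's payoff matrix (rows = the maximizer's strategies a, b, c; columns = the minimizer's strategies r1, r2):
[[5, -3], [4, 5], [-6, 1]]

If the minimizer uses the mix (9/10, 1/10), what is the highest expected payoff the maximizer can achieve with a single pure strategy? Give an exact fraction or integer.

a: (5)·(9/10) + (-3)·(1/10) = 21/5.
b: (4)·(9/10) + (5)·(1/10) = 41/10.
c: (-6)·(9/10) + (1)·(1/10) = -53/10.
The best pure response is a with expected payoff 21/5.

21/5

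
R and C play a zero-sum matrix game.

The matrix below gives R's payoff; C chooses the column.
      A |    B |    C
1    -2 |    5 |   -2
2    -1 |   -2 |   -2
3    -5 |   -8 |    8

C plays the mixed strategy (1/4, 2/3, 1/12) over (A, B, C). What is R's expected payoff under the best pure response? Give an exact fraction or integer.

1: (-2)·(1/4) + (5)·(2/3) + (-2)·(1/12) = 8/3.
2: (-1)·(1/4) + (-2)·(2/3) + (-2)·(1/12) = -7/4.
3: (-5)·(1/4) + (-8)·(2/3) + (8)·(1/12) = -71/12.
The best pure response is 1 with expected payoff 8/3.

8/3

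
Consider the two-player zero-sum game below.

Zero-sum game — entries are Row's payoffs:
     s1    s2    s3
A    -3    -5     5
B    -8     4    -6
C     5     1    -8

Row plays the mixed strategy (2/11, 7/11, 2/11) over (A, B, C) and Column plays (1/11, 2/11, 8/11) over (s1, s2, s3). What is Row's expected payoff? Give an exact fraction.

Against (1/11, 2/11, 8/11), each row's expected payoff is A: 27/11; B: -48/11; C: -57/11.
Taking the (2/11, 7/11, 2/11)-weighted average: (2/11)·(27/11) + (7/11)·(-48/11) + (2/11)·(-57/11) = -36/11.

-36/11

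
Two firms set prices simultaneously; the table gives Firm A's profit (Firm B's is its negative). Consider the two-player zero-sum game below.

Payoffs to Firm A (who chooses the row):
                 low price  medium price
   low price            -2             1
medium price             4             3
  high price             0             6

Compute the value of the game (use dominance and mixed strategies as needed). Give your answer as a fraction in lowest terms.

Row low price is strictly dominated by row high price, so Firm A never plays it.
The remaining 2×2 game on (medium price, high price) × (low price, medium price) has no saddle point. Let Firm A play medium price with probability p; indifference gives 4p = 3p + 6(1−p), so p = 6/7.
Similarly Firm B's optimal q on low price is 3/7, and the value is 4·(3/7) + (3)·(4/7) = 24/7.

24/7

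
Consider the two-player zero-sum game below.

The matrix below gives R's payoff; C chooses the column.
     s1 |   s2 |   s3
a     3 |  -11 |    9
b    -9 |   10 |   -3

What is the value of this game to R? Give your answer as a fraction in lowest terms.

Column s3 is strictly dominated by s1 for C (it gives R more in every row).
The remaining 2×2 game on (a, b) × (s1, s2) has no saddle point. Let R play a with probability p; indifference gives 3p − 9(1−p) = −11p + 10(1−p), so p = 19/33.
Similarly C's optimal q on s1 is 7/11, and the value is 3·(7/11) + (-11)·(4/11) = -23/11.

-23/11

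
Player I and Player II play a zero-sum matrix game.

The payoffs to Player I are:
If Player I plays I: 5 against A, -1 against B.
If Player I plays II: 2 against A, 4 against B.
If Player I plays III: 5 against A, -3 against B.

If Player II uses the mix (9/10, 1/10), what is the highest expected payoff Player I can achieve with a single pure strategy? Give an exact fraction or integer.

22/5

I: (5)·(9/10) + (-1)·(1/10) = 22/5.
II: (2)·(9/10) + (4)·(1/10) = 11/5.
III: (5)·(9/10) + (-3)·(1/10) = 21/5.
The best pure response is I with expected payoff 22/5.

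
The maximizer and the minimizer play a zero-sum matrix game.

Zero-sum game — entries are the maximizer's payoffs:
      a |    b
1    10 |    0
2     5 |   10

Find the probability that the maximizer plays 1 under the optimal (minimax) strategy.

Row minima are 0 and 5, so the maximizer's maximin is 5; column maxima are 10 and 10, so the minimizer's minimax is 10. These differ, so the equilibrium is in mixed strategies.
Let the maximizer play 1 with probability p. The minimizer is indifferent when 10p + 5(1−p) = 10(1−p), giving p = 1/3.

1/3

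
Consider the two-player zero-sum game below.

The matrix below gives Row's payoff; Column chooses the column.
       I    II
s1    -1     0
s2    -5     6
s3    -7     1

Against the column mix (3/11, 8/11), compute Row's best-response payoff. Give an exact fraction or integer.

3

s1: (-1)·(3/11) + (0)·(8/11) = -3/11.
s2: (-5)·(3/11) + (6)·(8/11) = 3.
s3: (-7)·(3/11) + (1)·(8/11) = -13/11.
The best pure response is s2 with expected payoff 3.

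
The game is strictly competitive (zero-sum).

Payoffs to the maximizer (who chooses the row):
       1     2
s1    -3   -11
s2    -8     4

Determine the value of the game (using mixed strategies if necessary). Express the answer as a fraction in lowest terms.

Row minima are -11 and -8, so the maximizer's maximin is -8; column maxima are -3 and 4, so the minimizer's minimax is -3. These differ, so the equilibrium is in mixed strategies.
Let the maximizer play s1 with probability p. The minimizer is indifferent when −3p − 8(1−p) = −11p + 4(1−p), giving p = 3/5.
Let the minimizer play 1 with probability q. The maximizer is indifferent when −3q − 11(1−q) = −8q + 4(1−q), giving q = 3/4.
The value is -3·(3/4) + (-11)·(1/4) = -5.

-5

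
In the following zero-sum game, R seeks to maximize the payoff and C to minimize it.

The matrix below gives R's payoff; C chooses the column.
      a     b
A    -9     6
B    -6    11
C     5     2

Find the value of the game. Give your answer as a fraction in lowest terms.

67/20

Row A is strictly dominated by row B, so R never plays it.
The remaining 2×2 game on (B, C) × (a, b) has no saddle point. Let R play B with probability p; indifference gives −6p + 5(1−p) = 11p + 2(1−p), so p = 3/20.
Similarly C's optimal q on a is 9/20, and the value is -6·(9/20) + (11)·(11/20) = 67/20.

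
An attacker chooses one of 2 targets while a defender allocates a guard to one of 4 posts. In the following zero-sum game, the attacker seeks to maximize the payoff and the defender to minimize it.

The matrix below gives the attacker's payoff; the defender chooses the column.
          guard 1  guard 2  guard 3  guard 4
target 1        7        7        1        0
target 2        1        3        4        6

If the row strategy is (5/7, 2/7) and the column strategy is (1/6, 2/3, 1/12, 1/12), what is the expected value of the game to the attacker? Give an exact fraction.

61/12

Against (1/6, 2/3, 1/12, 1/12), each row's expected payoff is target 1: 71/12; target 2: 3.
Taking the (5/7, 2/7)-weighted average: (5/7)·(71/12) + (2/7)·(3) = 61/12.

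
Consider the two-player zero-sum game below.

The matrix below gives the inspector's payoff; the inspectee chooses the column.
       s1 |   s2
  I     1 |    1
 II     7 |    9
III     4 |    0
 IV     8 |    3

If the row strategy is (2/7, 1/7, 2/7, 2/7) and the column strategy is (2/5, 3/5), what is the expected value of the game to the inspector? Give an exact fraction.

Against (2/5, 3/5), each row's expected payoff is I: 1; II: 41/5; III: 8/5; IV: 5.
Taking the (2/7, 1/7, 2/7, 2/7)-weighted average: (2/7)·(1) + (1/7)·(41/5) + (2/7)·(8/5) + (2/7)·(5) = 117/35.

117/35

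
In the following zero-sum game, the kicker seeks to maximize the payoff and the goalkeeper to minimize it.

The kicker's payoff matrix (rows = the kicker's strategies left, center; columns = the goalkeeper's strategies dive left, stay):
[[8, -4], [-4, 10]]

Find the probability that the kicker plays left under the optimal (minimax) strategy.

Row minima are -4 and -4, so the kicker's maximin is -4; column maxima are 8 and 10, so the goalkeeper's minimax is 8. These differ, so the equilibrium is in mixed strategies.
Let the kicker play left with probability p. The goalkeeper is indifferent when 8p − 4(1−p) = −4p + 10(1−p), giving p = 7/13.

7/13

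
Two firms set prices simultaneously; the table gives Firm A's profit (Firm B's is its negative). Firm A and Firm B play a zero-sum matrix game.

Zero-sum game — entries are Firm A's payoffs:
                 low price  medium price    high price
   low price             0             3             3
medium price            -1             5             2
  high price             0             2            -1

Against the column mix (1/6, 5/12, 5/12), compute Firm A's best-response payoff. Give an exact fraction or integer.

low price: (0)·(1/6) + (3)·(5/12) + (3)·(5/12) = 5/2.
medium price: (-1)·(1/6) + (5)·(5/12) + (2)·(5/12) = 11/4.
high price: (0)·(1/6) + (2)·(5/12) + (-1)·(5/12) = 5/12.
The best pure response is medium price with expected payoff 11/4.

11/4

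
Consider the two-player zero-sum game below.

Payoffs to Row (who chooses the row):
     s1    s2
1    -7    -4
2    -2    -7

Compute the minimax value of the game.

Row minima are -7 and -7, so Row's maximin is -7; column maxima are -2 and -4, so Column's minimax is -4. These differ, so the equilibrium is in mixed strategies.
Let Row play 1 with probability p. Column is indifferent when −7p − 2(1−p) = −4p − 7(1−p), giving p = 5/8.
Let Column play s1 with probability q. Row is indifferent when −7q − 4(1−q) = −2q − 7(1−q), giving q = 3/8.
The value is -7·(3/8) + (-4)·(5/8) = -41/8.

-41/8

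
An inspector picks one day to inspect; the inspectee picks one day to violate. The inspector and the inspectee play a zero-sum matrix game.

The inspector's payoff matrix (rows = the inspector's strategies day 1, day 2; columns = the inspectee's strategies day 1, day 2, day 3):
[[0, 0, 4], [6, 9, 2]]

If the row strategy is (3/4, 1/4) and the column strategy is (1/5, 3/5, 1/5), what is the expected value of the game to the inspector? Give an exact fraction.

47/20

Against (1/5, 3/5, 1/5), each row's expected payoff is day 1: 4/5; day 2: 7.
Taking the (3/4, 1/4)-weighted average: (3/4)·(4/5) + (1/4)·(7) = 47/20.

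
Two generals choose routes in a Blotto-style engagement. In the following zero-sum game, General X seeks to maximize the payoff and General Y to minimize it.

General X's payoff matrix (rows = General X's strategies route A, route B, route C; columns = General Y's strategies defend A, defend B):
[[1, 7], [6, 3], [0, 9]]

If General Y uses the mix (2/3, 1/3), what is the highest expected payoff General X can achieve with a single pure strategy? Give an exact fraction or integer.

route A: (1)·(2/3) + (7)·(1/3) = 3.
route B: (6)·(2/3) + (3)·(1/3) = 5.
route C: (0)·(2/3) + (9)·(1/3) = 3.
The best pure response is route B with expected payoff 5.

5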